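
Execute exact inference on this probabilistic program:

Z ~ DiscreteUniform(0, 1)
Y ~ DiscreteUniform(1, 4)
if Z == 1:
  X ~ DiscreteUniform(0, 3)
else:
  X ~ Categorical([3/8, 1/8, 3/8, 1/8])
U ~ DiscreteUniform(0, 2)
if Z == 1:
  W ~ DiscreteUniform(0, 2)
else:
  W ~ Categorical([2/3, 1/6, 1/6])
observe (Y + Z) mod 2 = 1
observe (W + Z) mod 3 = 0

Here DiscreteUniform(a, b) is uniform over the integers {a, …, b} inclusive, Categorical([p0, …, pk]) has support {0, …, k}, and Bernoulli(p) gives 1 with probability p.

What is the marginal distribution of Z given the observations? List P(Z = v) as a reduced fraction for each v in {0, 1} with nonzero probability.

Enumerate traces; 48 have nonzero weight after conditioning:
  (Z=0, Y=1, X=0, U=0, W=0) weight 1/96
  (Z=0, Y=1, X=0, U=1, W=0) weight 1/96
  (Z=0, Y=1, X=0, U=2, W=0) weight 1/96
  (Z=0, Y=1, X=1, U=0, W=0) weight 1/288
  (Z=0, Y=1, X=1, U=1, W=0) weight 1/288
  (Z=0, Y=1, X=1, U=2, W=0) weight 1/288
  (Z=0, Y=1, X=2, U=0, W=0) weight 1/96
  (Z=0, Y=1, X=2, U=1, W=0) weight 1/96
  (Z=1, Y=2, X=0, U=0, W=2) weight 1/288
  … 39 more
Group by Z:
  weight(Z=0) = 1/6
  weight(Z=1) = 1/12
Total weight = 1/6 + 1/12 = 1/4
P(Z=0 | obs) = 1/6 / 1/4 = 2/3
P(Z=1 | obs) = 1/12 / 1/4 = 1/3

P(Z=0) = 2/3, P(Z=1) = 1/3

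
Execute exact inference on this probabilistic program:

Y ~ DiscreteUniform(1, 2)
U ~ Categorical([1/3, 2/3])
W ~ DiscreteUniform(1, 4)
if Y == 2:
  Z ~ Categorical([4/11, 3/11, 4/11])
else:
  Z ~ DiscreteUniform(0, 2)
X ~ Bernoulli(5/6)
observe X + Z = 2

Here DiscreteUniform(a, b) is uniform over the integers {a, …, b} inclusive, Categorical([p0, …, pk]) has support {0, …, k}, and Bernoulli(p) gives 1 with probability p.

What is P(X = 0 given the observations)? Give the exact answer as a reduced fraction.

P(X = 0 | obs) = 23/123

Enumerate traces; 32 have nonzero weight after conditioning:
  (Y=1, U=0, W=1, Z=1, X=1) weight 5/432
  (Y=1, U=0, W=1, Z=2, X=0) weight 1/432
  (Y=1, U=0, W=2, Z=1, X=1) weight 5/432
  (Y=1, U=0, W=2, Z=2, X=0) weight 1/432
  (Y=1, U=0, W=3, Z=1, X=1) weight 5/432
  (Y=1, U=0, W=3, Z=2, X=0) weight 1/432
  (Y=1, U=0, W=4, Z=1, X=1) weight 5/432
  (Y=1, U=0, W=4, Z=2, X=0) weight 1/432
  … 24 more
Group by X:
  weight(X=0) = 23/396
  weight(X=1) = 25/99
Total weight = 23/396 + 25/99 = 41/132
P(X=0 | obs) = 23/396 / 41/132 = 23/123
P(X=1 | obs) = 25/99 / 41/132 = 100/123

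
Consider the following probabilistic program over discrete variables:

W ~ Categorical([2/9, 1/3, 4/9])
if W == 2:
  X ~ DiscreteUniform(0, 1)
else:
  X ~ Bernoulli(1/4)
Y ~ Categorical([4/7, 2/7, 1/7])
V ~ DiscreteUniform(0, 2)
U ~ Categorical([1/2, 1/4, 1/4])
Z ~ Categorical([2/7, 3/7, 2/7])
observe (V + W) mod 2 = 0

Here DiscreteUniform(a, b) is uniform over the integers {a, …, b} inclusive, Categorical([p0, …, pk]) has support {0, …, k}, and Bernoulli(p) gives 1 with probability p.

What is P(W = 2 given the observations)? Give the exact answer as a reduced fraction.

Enumerate traces; 270 have nonzero weight after conditioning:
  (W=0, X=0, Y=0, V=0, U=0, Z=0) weight 2/441
  (W=0, X=0, Y=0, V=0, U=0, Z=1) weight 1/147
  (W=0, X=0, Y=0, V=0, U=0, Z=2) weight 2/441
  (W=0, X=0, Y=0, V=0, U=1, Z=0) weight 1/441
  (W=0, X=0, Y=0, V=0, U=1, Z=1) weight 1/294
  (W=0, X=0, Y=0, V=0, U=1, Z=2) weight 1/441
  (W=0, X=0, Y=0, V=0, U=2, Z=0) weight 1/441
  (W=0, X=0, Y=0, V=0, U=2, Z=1) weight 1/294
  (W=1, X=0, Y=0, V=1, U=0, Z=0) weight 1/147
  (W=2, X=0, Y=0, V=0, U=0, Z=0) weight 8/1323
  … 260 more
Group by W:
  weight(W=0) = 4/27
  weight(W=1) = 1/9
  weight(W=2) = 8/27
Total weight = 4/27 + 1/9 + 8/27 = 5/9
P(W=0 | obs) = 4/27 / 5/9 = 4/15
P(W=1 | obs) = 1/9 / 5/9 = 1/5
P(W=2 | obs) = 8/27 / 5/9 = 8/15

P(W = 2 | obs) = 8/15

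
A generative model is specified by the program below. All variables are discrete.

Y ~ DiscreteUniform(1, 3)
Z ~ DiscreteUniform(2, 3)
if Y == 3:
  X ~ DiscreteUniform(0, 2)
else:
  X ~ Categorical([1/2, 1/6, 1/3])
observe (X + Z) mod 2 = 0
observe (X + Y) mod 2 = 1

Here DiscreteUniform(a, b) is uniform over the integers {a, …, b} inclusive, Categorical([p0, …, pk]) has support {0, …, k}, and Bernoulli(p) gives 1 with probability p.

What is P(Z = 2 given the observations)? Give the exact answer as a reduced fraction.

Enumerate traces; 5 have nonzero weight after conditioning:
  (Y=1, Z=2, X=0) weight 1/12
  (Y=1, Z=2, X=2) weight 1/18
  (Y=2, Z=3, X=1) weight 1/36
  (Y=3, Z=2, X=0) weight 1/18
  (Y=3, Z=2, X=2) weight 1/18
Group by Z:
  weight(Z=2) = 1/4
  weight(Z=3) = 1/36
Total weight = 1/4 + 1/36 = 5/18
P(Z=2 | obs) = 1/4 / 5/18 = 9/10
P(Z=3 | obs) = 1/36 / 5/18 = 1/10

P(Z = 2 | obs) = 9/10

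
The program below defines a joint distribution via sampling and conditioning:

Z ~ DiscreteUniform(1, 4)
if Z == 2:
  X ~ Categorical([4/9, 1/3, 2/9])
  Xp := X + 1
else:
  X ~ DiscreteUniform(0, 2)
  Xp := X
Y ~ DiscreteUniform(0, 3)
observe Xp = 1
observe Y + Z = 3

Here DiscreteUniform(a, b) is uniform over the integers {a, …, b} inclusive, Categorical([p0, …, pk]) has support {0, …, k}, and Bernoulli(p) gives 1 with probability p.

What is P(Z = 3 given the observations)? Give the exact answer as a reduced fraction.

P(Z = 3 | obs) = 3/10

Enumerate traces; 3 have nonzero weight after conditioning:
  (Z=1, X=1, Y=2) weight 1/48
  (Z=2, X=0, Y=1) weight 1/36
  (Z=3, X=1, Y=0) weight 1/48
Group by Z:
  weight(Z=1) = 1/48
  weight(Z=2) = 1/36
  weight(Z=3) = 1/48
Total weight = 1/48 + 1/36 + 1/48 = 5/72
P(Z=1 | obs) = 1/48 / 5/72 = 3/10
P(Z=2 | obs) = 1/36 / 5/72 = 2/5
P(Z=3 | obs) = 1/48 / 5/72 = 3/10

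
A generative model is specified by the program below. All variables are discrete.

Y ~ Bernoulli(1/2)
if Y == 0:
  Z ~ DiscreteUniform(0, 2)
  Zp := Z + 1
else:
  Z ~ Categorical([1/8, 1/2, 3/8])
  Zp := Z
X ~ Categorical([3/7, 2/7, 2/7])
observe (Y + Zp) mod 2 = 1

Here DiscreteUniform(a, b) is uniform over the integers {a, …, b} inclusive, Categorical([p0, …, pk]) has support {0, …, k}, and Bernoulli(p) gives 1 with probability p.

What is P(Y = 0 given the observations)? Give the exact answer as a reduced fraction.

Enumerate traces; 12 have nonzero weight after conditioning:
  (Y=0, Z=0, X=0) weight 1/14
  (Y=0, Z=0, X=1) weight 1/21
  (Y=0, Z=0, X=2) weight 1/21
  (Y=0, Z=2, X=0) weight 1/14
  (Y=0, Z=2, X=1) weight 1/21
  (Y=0, Z=2, X=2) weight 1/21
  (Y=1, Z=0, X=0) weight 3/112
  (Y=1, Z=0, X=1) weight 1/56
  … 4 more
Group by Y:
  weight(Y=0) = 1/3
  weight(Y=1) = 1/4
Total weight = 1/3 + 1/4 = 7/12
P(Y=0 | obs) = 1/3 / 7/12 = 4/7
P(Y=1 | obs) = 1/4 / 7/12 = 3/7

P(Y = 0 | obs) = 4/7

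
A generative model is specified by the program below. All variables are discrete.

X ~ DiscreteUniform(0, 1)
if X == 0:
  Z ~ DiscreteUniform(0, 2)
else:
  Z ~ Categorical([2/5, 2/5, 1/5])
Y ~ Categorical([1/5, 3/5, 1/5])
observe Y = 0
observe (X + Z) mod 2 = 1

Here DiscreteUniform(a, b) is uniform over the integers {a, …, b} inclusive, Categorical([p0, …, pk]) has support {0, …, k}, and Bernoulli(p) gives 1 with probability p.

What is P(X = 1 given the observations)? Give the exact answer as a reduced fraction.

P(X = 1 | obs) = 9/14

Enumerate traces; 3 have nonzero weight after conditioning:
  (X=0, Z=1, Y=0) weight 1/30
  (X=1, Z=0, Y=0) weight 1/25
  (X=1, Z=2, Y=0) weight 1/50
Group by X:
  weight(X=0) = 1/30
  weight(X=1) = 3/50
Total weight = 1/30 + 3/50 = 7/75
P(X=0 | obs) = 1/30 / 7/75 = 5/14
P(X=1 | obs) = 3/50 / 7/75 = 9/14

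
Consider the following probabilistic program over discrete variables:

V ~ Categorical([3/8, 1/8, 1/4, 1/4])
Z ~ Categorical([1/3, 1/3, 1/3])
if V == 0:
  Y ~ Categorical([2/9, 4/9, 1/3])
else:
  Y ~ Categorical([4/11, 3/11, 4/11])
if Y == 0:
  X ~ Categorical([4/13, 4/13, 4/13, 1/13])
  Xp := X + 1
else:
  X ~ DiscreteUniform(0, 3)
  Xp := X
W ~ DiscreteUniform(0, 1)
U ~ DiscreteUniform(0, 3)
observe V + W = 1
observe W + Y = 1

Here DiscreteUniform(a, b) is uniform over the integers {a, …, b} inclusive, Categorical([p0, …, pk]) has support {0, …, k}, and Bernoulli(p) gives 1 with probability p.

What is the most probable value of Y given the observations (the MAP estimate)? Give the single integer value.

argmax_v P(Y = v | obs) = 0

Enumerate traces; 96 have nonzero weight after conditioning:
  (V=0, Z=0, Y=0, X=0, W=1, U=0) weight 1/936
  (V=0, Z=0, Y=0, X=0, W=1, U=1) weight 1/936
  (V=0, Z=0, Y=0, X=0, W=1, U=2) weight 1/936
  (V=0, Z=0, Y=0, X=0, W=1, U=3) weight 1/936
  (V=0, Z=0, Y=0, X=1, W=1, U=0) weight 1/936
  (V=0, Z=0, Y=0, X=1, W=1, U=1) weight 1/936
  (V=0, Z=0, Y=0, X=1, W=1, U=2) weight 1/936
  (V=0, Z=0, Y=0, X=1, W=1, U=3) weight 1/936
  (V=1, Z=0, Y=1, X=0, W=0, U=0) weight 1/2816
  … 87 more
Group by Y:
  weight(Y=0) = 1/24
  weight(Y=1) = 3/176
Total weight = 1/24 + 3/176 = 31/528
P(Y=0 | obs) = 1/24 / 31/528 = 22/31
P(Y=1 | obs) = 3/176 / 31/528 = 9/31
argmax = 0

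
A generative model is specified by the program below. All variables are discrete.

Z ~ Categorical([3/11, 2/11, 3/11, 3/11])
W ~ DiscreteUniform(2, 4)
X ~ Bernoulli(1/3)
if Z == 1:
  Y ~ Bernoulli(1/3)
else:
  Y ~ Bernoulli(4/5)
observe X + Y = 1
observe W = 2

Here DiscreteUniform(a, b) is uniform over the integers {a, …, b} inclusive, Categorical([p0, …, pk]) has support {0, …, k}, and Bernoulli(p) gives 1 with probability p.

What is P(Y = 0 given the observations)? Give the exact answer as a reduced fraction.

P(Y = 0 | obs) = 47/283

Enumerate traces; 8 have nonzero weight after conditioning:
  (Z=0, W=2, X=0, Y=1) weight 8/165
  (Z=0, W=2, X=1, Y=0) weight 1/165
  (Z=1, W=2, X=0, Y=1) weight 4/297
  (Z=1, W=2, X=1, Y=0) weight 4/297
  (Z=2, W=2, X=0, Y=1) weight 8/165
  (Z=2, W=2, X=1, Y=0) weight 1/165
  (Z=3, W=2, X=0, Y=1) weight 8/165
  (Z=3, W=2, X=1, Y=0) weight 1/165
Group by Y:
  weight(Y=0) = 47/1485
  weight(Y=1) = 236/1485
Total weight = 47/1485 + 236/1485 = 283/1485
P(Y=0 | obs) = 47/1485 / 283/1485 = 47/283
P(Y=1 | obs) = 236/1485 / 283/1485 = 236/283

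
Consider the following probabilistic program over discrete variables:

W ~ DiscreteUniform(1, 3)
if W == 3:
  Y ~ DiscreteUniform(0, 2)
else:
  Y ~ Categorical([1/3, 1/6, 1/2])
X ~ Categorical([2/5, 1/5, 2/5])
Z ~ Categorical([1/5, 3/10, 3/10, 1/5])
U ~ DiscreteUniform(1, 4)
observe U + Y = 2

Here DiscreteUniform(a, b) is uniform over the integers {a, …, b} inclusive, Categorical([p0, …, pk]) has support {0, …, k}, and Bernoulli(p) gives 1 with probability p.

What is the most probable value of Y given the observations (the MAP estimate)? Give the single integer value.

argmax_v P(Y = v | obs) = 0

Enumerate traces; 72 have nonzero weight after conditioning:
  (W=1, Y=0, X=0, Z=0, U=2) weight 1/450
  (W=1, Y=0, X=0, Z=1, U=2) weight 1/300
  (W=1, Y=0, X=0, Z=2, U=2) weight 1/300
  (W=1, Y=0, X=0, Z=3, U=2) weight 1/450
  (W=1, Y=0, X=1, Z=0, U=2) weight 1/900
  (W=1, Y=0, X=1, Z=1, U=2) weight 1/600
  (W=1, Y=0, X=1, Z=2, U=2) weight 1/600
  (W=1, Y=0, X=1, Z=3, U=2) weight 1/900
  (W=1, Y=1, X=0, Z=0, U=1) weight 1/900
  … 63 more
Group by Y:
  weight(Y=0) = 1/12
  weight(Y=1) = 1/18
Total weight = 1/12 + 1/18 = 5/36
P(Y=0 | obs) = 1/12 / 5/36 = 3/5
P(Y=1 | obs) = 1/18 / 5/36 = 2/5
argmax = 0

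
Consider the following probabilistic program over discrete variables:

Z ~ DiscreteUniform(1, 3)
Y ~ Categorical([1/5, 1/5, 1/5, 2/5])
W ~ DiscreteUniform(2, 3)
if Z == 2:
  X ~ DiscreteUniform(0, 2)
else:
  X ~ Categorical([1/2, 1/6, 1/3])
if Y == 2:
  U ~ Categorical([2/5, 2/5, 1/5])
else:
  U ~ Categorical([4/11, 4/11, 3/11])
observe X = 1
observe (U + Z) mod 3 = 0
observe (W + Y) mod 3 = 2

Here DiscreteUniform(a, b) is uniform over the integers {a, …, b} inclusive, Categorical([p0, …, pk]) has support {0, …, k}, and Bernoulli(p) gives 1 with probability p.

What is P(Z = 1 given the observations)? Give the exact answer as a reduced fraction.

Enumerate traces; 9 have nonzero weight after conditioning:
  (Z=1, Y=0, W=2, X=1, U=2) weight 1/660
  (Z=1, Y=2, W=3, X=1, U=2) weight 1/900
  (Z=1, Y=3, W=2, X=1, U=2) weight 1/330
  (Z=2, Y=0, W=2, X=1, U=1) weight 2/495
  (Z=2, Y=2, W=3, X=1, U=1) weight 1/225
  (Z=2, Y=3, W=2, X=1, U=1) weight 4/495
  (Z=3, Y=0, W=2, X=1, U=0) weight 1/495
  (Z=3, Y=2, W=3, X=1, U=0) weight 1/450
  … 1 more
Group by Z:
  weight(Z=1) = 14/2475
  weight(Z=2) = 41/2475
  weight(Z=3) = 41/4950
Total weight = 14/2475 + 41/2475 + 41/4950 = 151/4950
P(Z=1 | obs) = 14/2475 / 151/4950 = 28/151
P(Z=2 | obs) = 41/2475 / 151/4950 = 82/151
P(Z=3 | obs) = 41/4950 / 151/4950 = 41/151

P(Z = 1 | obs) = 28/151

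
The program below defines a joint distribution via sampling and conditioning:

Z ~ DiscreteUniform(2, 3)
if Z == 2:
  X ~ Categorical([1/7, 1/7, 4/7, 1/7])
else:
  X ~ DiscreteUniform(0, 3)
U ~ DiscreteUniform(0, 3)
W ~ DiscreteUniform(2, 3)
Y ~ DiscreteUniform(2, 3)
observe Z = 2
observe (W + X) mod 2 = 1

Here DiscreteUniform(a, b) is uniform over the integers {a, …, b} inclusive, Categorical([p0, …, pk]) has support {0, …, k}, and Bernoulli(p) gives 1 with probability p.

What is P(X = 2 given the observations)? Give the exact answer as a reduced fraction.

P(X = 2 | obs) = 4/7

Enumerate traces; 32 have nonzero weight after conditioning:
  (Z=2, X=0, U=0, W=3, Y=2) weight 1/224
  (Z=2, X=0, U=0, W=3, Y=3) weight 1/224
  (Z=2, X=0, U=1, W=3, Y=2) weight 1/224
  (Z=2, X=0, U=1, W=3, Y=3) weight 1/224
  (Z=2, X=0, U=2, W=3, Y=2) weight 1/224
  (Z=2, X=0, U=2, W=3, Y=3) weight 1/224
  (Z=2, X=0, U=3, W=3, Y=2) weight 1/224
  (Z=2, X=0, U=3, W=3, Y=3) weight 1/224
  (Z=2, X=1, U=0, W=2, Y=2) weight 1/224
  (Z=2, X=2, U=0, W=3, Y=2) weight 1/56
  … 22 more
Group by X:
  weight(X=0) = 1/28
  weight(X=1) = 1/28
  weight(X=2) = 1/7
  weight(X=3) = 1/28
Total weight = 1/28 + 1/28 + 1/7 + 1/28 = 1/4
P(X=0 | obs) = 1/28 / 1/4 = 1/7
P(X=1 | obs) = 1/28 / 1/4 = 1/7
P(X=2 | obs) = 1/7 / 1/4 = 4/7
P(X=3 | obs) = 1/28 / 1/4 = 1/7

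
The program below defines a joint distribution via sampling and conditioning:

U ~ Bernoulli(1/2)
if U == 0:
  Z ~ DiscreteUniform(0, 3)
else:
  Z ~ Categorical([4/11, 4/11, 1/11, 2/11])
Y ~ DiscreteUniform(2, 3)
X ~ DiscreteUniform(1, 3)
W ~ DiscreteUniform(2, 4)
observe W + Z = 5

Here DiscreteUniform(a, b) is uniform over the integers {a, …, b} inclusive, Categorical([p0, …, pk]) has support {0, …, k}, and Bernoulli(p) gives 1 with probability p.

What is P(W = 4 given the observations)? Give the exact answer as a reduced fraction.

Enumerate traces; 36 have nonzero weight after conditioning:
  (U=0, Z=1, Y=2, X=1, W=4) weight 1/144
  (U=0, Z=1, Y=2, X=2, W=4) weight 1/144
  (U=0, Z=1, Y=2, X=3, W=4) weight 1/144
  (U=0, Z=1, Y=3, X=1, W=4) weight 1/144
  (U=0, Z=1, Y=3, X=2, W=4) weight 1/144
  (U=0, Z=1, Y=3, X=3, W=4) weight 1/144
  (U=0, Z=2, Y=2, X=1, W=3) weight 1/144
  (U=0, Z=2, Y=2, X=2, W=3) weight 1/144
  (U=0, Z=3, Y=2, X=1, W=2) weight 1/144
  … 27 more
Group by W:
  weight(W=2) = 19/264
  weight(W=3) = 5/88
  weight(W=4) = 9/88
Total weight = 19/264 + 5/88 + 9/88 = 61/264
P(W=2 | obs) = 19/264 / 61/264 = 19/61
P(W=3 | obs) = 5/88 / 61/264 = 15/61
P(W=4 | obs) = 9/88 / 61/264 = 27/61

P(W = 4 | obs) = 27/61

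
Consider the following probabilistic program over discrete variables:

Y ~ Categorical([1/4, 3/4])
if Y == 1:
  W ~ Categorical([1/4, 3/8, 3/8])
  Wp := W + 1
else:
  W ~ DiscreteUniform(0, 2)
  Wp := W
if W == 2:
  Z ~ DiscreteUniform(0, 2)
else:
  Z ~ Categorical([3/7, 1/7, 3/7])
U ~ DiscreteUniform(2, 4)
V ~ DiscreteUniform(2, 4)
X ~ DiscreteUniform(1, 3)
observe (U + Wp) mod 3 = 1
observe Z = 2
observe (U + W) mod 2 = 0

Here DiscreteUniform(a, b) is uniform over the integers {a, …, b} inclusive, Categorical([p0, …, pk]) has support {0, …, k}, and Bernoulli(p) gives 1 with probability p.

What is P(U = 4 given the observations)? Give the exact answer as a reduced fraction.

P(U = 4 | obs) = 261/389

Enumerate traces; 36 have nonzero weight after conditioning:
  (Y=0, W=0, Z=2, U=4, V=2, X=1) weight 1/756
  (Y=0, W=0, Z=2, U=4, V=2, X=2) weight 1/756
  (Y=0, W=0, Z=2, U=4, V=2, X=3) weight 1/756
  (Y=0, W=0, Z=2, U=4, V=3, X=1) weight 1/756
  (Y=0, W=0, Z=2, U=4, V=3, X=2) weight 1/756
  (Y=0, W=0, Z=2, U=4, V=3, X=3) weight 1/756
  (Y=0, W=0, Z=2, U=4, V=4, X=1) weight 1/756
  (Y=0, W=0, Z=2, U=4, V=4, X=2) weight 1/756
  (Y=0, W=1, Z=2, U=3, V=2, X=1) weight 1/756
  (Y=0, W=2, Z=2, U=2, V=2, X=1) weight 1/972
  … 26 more
Group by U:
  weight(U=2) = 1/108
  weight(U=3) = 1/84
  weight(U=4) = 29/672
Total weight = 1/108 + 1/84 + 29/672 = 389/6048
P(U=2 | obs) = 1/108 / 389/6048 = 56/389
P(U=3 | obs) = 1/84 / 389/6048 = 72/389
P(U=4 | obs) = 29/672 / 389/6048 = 261/389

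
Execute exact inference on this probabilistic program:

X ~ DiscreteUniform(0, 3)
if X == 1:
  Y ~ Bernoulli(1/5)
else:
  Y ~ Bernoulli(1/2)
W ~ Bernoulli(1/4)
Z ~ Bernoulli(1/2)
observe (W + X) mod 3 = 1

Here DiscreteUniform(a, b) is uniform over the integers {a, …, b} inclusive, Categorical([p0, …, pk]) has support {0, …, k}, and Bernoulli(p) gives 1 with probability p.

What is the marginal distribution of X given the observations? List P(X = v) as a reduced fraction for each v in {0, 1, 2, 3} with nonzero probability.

P(X=0) = 1/5, P(X=1) = 3/5, P(X=3) = 1/5

Enumerate traces; 12 have nonzero weight after conditioning:
  (X=0, Y=0, W=1, Z=0) weight 1/64
  (X=0, Y=0, W=1, Z=1) weight 1/64
  (X=0, Y=1, W=1, Z=0) weight 1/64
  (X=0, Y=1, W=1, Z=1) weight 1/64
  (X=1, Y=0, W=0, Z=0) weight 3/40
  (X=1, Y=0, W=0, Z=1) weight 3/40
  (X=1, Y=1, W=0, Z=0) weight 3/160
  (X=1, Y=1, W=0, Z=1) weight 3/160
  (X=3, Y=0, W=1, Z=0) weight 1/64
  … 3 more
Group by X:
  weight(X=0) = 1/16
  weight(X=1) = 3/16
  weight(X=3) = 1/16
Total weight = 1/16 + 3/16 + 1/16 = 5/16
P(X=0 | obs) = 1/16 / 5/16 = 1/5
P(X=1 | obs) = 3/16 / 5/16 = 3/5
P(X=3 | obs) = 1/16 / 5/16 = 1/5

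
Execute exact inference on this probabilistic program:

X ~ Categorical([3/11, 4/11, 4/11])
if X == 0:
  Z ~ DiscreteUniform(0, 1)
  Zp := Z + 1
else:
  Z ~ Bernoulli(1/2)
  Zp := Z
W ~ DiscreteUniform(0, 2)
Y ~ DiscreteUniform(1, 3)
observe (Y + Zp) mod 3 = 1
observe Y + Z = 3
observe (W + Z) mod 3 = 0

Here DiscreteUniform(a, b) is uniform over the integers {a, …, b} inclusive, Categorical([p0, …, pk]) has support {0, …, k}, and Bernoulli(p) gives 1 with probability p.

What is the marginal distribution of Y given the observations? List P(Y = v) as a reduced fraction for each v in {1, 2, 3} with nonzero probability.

P(Y=2) = 1/2, P(Y=3) = 1/2

Enumerate traces; 2 have nonzero weight after conditioning:
  (X=0, Z=0, W=0, Y=3) weight 1/66
  (X=0, Z=1, W=2, Y=2) weight 1/66
Group by Y:
  weight(Y=2) = 1/66
  weight(Y=3) = 1/66
Total weight = 1/66 + 1/66 = 1/33
P(Y=2 | obs) = 1/66 / 1/33 = 1/2
P(Y=3 | obs) = 1/66 / 1/33 = 1/2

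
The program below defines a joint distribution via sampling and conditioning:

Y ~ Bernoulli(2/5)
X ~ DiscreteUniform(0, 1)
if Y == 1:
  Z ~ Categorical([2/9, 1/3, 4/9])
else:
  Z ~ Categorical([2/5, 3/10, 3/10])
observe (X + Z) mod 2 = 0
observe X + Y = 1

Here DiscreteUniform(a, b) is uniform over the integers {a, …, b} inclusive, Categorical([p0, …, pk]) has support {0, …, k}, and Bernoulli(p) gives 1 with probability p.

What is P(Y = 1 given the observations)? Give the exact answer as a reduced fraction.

P(Y = 1 | obs) = 40/67

Enumerate traces; 3 have nonzero weight after conditioning:
  (Y=0, X=1, Z=1) weight 9/100
  (Y=1, X=0, Z=0) weight 2/45
  (Y=1, X=0, Z=2) weight 4/45
Group by Y:
  weight(Y=0) = 9/100
  weight(Y=1) = 2/15
Total weight = 9/100 + 2/15 = 67/300
P(Y=0 | obs) = 9/100 / 67/300 = 27/67
P(Y=1 | obs) = 2/15 / 67/300 = 40/67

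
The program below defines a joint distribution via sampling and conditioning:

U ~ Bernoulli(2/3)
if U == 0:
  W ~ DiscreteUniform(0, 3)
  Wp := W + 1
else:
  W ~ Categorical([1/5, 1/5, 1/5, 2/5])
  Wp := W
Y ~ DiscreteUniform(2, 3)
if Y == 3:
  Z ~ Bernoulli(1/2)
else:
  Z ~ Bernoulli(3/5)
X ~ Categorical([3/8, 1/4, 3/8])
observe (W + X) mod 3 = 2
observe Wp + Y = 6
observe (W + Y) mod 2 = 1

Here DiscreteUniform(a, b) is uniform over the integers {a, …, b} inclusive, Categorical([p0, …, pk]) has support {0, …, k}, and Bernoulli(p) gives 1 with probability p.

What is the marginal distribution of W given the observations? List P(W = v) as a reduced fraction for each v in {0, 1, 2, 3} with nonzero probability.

Enumerate traces; 4 have nonzero weight after conditioning:
  (U=0, W=2, Y=3, Z=0, X=0) weight 1/128
  (U=0, W=2, Y=3, Z=1, X=0) weight 1/128
  (U=0, W=3, Y=2, Z=0, X=2) weight 1/160
  (U=0, W=3, Y=2, Z=1, X=2) weight 3/320
Group by W:
  weight(W=2) = 1/64
  weight(W=3) = 1/64
Total weight = 1/64 + 1/64 = 1/32
P(W=2 | obs) = 1/64 / 1/32 = 1/2
P(W=3 | obs) = 1/64 / 1/32 = 1/2

P(W=2) = 1/2, P(W=3) = 1/2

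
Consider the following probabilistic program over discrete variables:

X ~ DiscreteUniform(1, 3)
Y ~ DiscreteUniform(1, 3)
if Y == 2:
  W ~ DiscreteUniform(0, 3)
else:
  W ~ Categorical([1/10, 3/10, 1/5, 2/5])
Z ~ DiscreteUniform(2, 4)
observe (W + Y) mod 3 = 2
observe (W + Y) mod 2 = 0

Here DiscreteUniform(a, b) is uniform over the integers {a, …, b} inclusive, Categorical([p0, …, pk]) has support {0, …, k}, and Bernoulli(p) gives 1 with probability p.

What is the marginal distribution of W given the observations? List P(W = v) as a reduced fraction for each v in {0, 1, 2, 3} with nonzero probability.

P(W=0) = 5/11, P(W=1) = 6/11

Enumerate traces; 18 have nonzero weight after conditioning:
  (X=1, Y=1, W=1, Z=2) weight 1/90
  (X=1, Y=1, W=1, Z=3) weight 1/90
  (X=1, Y=1, W=1, Z=4) weight 1/90
  (X=1, Y=2, W=0, Z=2) weight 1/108
  (X=1, Y=2, W=0, Z=3) weight 1/108
  (X=1, Y=2, W=0, Z=4) weight 1/108
  (X=2, Y=1, W=1, Z=2) weight 1/90
  (X=2, Y=1, W=1, Z=3) weight 1/90
  … 10 more
Group by W:
  weight(W=0) = 1/12
  weight(W=1) = 1/10
Total weight = 1/12 + 1/10 = 11/60
P(W=0 | obs) = 1/12 / 11/60 = 5/11
P(W=1 | obs) = 1/10 / 11/60 = 6/11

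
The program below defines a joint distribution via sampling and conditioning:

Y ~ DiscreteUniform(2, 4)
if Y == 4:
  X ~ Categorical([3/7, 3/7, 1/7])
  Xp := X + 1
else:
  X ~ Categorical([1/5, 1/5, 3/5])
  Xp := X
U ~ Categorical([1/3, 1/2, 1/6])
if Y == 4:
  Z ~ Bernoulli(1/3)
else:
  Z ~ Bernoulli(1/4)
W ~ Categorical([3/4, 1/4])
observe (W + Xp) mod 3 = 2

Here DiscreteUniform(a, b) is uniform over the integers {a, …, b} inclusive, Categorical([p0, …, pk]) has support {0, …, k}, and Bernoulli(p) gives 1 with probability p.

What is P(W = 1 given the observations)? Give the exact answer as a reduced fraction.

P(W = 1 | obs) = 29/200

Enumerate traces; 36 have nonzero weight after conditioning:
  (Y=2, X=1, U=0, Z=0, W=1) weight 1/240
  (Y=2, X=1, U=0, Z=1, W=1) weight 1/720
  (Y=2, X=1, U=1, Z=0, W=1) weight 1/160
  (Y=2, X=1, U=1, Z=1, W=1) weight 1/480
  (Y=2, X=1, U=2, Z=0, W=1) weight 1/480
  (Y=2, X=1, U=2, Z=1, W=1) weight 1/1440
  (Y=2, X=2, U=0, Z=0, W=0) weight 3/80
  (Y=2, X=2, U=0, Z=1, W=0) weight 1/80
  … 28 more
Group by W:
  weight(W=0) = 57/140
  weight(W=1) = 29/420
Total weight = 57/140 + 29/420 = 10/21
P(W=0 | obs) = 57/140 / 10/21 = 171/200
P(W=1 | obs) = 29/420 / 10/21 = 29/200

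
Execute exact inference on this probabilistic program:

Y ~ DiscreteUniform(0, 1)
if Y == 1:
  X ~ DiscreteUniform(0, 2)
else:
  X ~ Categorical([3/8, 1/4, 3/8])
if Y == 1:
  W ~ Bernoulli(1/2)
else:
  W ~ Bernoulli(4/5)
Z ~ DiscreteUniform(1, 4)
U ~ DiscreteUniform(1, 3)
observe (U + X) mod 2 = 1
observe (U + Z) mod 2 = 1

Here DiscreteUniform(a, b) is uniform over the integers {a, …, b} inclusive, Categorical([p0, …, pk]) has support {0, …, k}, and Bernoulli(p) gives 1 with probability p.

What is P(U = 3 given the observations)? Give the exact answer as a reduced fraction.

P(U = 3 | obs) = 17/41

Enumerate traces; 40 have nonzero weight after conditioning:
  (Y=0, X=0, W=0, Z=2, U=1) weight 1/320
  (Y=0, X=0, W=0, Z=2, U=3) weight 1/320
  (Y=0, X=0, W=0, Z=4, U=1) weight 1/320
  (Y=0, X=0, W=0, Z=4, U=3) weight 1/320
  (Y=0, X=0, W=1, Z=2, U=1) weight 1/80
  (Y=0, X=0, W=1, Z=2, U=3) weight 1/80
  (Y=0, X=0, W=1, Z=4, U=1) weight 1/80
  (Y=0, X=0, W=1, Z=4, U=3) weight 1/80
  (Y=0, X=1, W=0, Z=1, U=2) weight 1/480
  … 31 more
Group by U:
  weight(U=1) = 17/144
  weight(U=2) = 7/144
  weight(U=3) = 17/144
Total weight = 17/144 + 7/144 + 17/144 = 41/144
P(U=1 | obs) = 17/144 / 41/144 = 17/41
P(U=2 | obs) = 7/144 / 41/144 = 7/41
P(U=3 | obs) = 17/144 / 41/144 = 17/41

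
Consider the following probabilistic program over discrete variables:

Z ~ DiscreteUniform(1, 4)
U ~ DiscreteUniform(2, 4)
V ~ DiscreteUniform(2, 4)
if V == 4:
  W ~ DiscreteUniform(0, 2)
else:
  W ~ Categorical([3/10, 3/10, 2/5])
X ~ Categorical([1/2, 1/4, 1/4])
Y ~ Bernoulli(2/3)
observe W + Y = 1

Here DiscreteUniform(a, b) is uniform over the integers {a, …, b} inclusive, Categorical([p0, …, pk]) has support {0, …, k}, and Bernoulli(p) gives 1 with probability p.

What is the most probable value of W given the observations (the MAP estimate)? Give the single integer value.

Enumerate traces; 216 have nonzero weight after conditioning:
  (Z=1, U=2, V=2, W=0, X=0, Y=1) weight 1/360
  (Z=1, U=2, V=2, W=0, X=1, Y=1) weight 1/720
  (Z=1, U=2, V=2, W=0, X=2, Y=1) weight 1/720
  (Z=1, U=2, V=2, W=1, X=0, Y=0) weight 1/720
  (Z=1, U=2, V=2, W=1, X=1, Y=0) weight 1/1440
  (Z=1, U=2, V=2, W=1, X=2, Y=0) weight 1/1440
  (Z=1, U=2, V=3, W=0, X=0, Y=1) weight 1/360
  (Z=1, U=2, V=3, W=0, X=1, Y=1) weight 1/720
  … 208 more
Group by W:
  weight(W=0) = 28/135
  weight(W=1) = 14/135
Total weight = 28/135 + 14/135 = 14/45
P(W=0 | obs) = 28/135 / 14/45 = 2/3
P(W=1 | obs) = 14/135 / 14/45 = 1/3
argmax = 0

argmax_v P(W = v | obs) = 0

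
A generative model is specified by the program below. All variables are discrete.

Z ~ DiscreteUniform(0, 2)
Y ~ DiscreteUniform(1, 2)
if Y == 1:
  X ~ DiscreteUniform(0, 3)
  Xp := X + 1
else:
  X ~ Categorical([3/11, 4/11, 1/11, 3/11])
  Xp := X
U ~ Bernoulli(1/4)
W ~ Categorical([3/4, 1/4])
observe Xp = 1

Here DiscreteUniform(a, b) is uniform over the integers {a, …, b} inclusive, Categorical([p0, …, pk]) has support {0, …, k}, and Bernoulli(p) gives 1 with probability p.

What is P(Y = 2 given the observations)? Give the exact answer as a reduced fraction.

P(Y = 2 | obs) = 16/27

Enumerate traces; 24 have nonzero weight after conditioning:
  (Z=0, Y=1, X=0, U=0, W=0) weight 3/128
  (Z=0, Y=1, X=0, U=0, W=1) weight 1/128
  (Z=0, Y=1, X=0, U=1, W=0) weight 1/128
  (Z=0, Y=1, X=0, U=1, W=1) weight 1/384
  (Z=0, Y=2, X=1, U=0, W=0) weight 3/88
  (Z=0, Y=2, X=1, U=0, W=1) weight 1/88
  (Z=0, Y=2, X=1, U=1, W=0) weight 1/88
  (Z=0, Y=2, X=1, U=1, W=1) weight 1/264
  … 16 more
Group by Y:
  weight(Y=1) = 1/8
  weight(Y=2) = 2/11
Total weight = 1/8 + 2/11 = 27/88
P(Y=1 | obs) = 1/8 / 27/88 = 11/27
P(Y=2 | obs) = 2/11 / 27/88 = 16/27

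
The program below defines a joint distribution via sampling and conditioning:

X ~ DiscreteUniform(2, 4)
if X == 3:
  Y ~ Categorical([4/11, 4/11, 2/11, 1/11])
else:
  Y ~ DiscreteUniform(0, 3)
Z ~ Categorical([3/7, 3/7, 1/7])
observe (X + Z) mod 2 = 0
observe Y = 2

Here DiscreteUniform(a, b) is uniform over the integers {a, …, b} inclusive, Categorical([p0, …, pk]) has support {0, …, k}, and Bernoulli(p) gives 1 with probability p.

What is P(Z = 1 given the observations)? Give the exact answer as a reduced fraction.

Enumerate traces; 5 have nonzero weight after conditioning:
  (X=2, Y=2, Z=0) weight 1/28
  (X=2, Y=2, Z=2) weight 1/84
  (X=3, Y=2, Z=1) weight 2/77
  (X=4, Y=2, Z=0) weight 1/28
  (X=4, Y=2, Z=2) weight 1/84
Group by Z:
  weight(Z=0) = 1/14
  weight(Z=1) = 2/77
  weight(Z=2) = 1/42
Total weight = 1/14 + 2/77 + 1/42 = 4/33
P(Z=0 | obs) = 1/14 / 4/33 = 33/56
P(Z=1 | obs) = 2/77 / 4/33 = 3/14
P(Z=2 | obs) = 1/42 / 4/33 = 11/56

P(Z = 1 | obs) = 3/14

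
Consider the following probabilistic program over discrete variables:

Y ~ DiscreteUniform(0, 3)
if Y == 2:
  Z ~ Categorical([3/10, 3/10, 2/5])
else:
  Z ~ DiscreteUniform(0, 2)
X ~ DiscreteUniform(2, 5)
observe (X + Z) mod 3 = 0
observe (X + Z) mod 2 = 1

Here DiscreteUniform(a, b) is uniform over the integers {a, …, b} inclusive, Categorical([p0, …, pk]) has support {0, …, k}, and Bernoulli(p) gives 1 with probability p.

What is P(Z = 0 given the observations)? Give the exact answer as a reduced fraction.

Enumerate traces; 8 have nonzero weight after conditioning:
  (Y=0, Z=0, X=3) weight 1/48
  (Y=0, Z=1, X=2) weight 1/48
  (Y=1, Z=0, X=3) weight 1/48
  (Y=1, Z=1, X=2) weight 1/48
  (Y=2, Z=0, X=3) weight 3/160
  (Y=2, Z=1, X=2) weight 3/160
  (Y=3, Z=0, X=3) weight 1/48
  (Y=3, Z=1, X=2) weight 1/48
Group by Z:
  weight(Z=0) = 13/160
  weight(Z=1) = 13/160
Total weight = 13/160 + 13/160 = 13/80
P(Z=0 | obs) = 13/160 / 13/80 = 1/2
P(Z=1 | obs) = 13/160 / 13/80 = 1/2

P(Z = 0 | obs) = 1/2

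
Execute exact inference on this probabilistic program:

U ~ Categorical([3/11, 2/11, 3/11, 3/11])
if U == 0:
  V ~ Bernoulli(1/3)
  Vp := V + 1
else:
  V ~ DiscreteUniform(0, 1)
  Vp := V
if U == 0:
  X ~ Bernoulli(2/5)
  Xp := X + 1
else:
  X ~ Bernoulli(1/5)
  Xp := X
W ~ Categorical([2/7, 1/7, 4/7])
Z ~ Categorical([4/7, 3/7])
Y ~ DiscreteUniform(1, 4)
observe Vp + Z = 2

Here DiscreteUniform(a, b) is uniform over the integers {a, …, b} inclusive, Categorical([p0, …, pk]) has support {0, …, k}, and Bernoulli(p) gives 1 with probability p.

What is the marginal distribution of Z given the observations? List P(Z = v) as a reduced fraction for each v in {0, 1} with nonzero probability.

Enumerate traces; 120 have nonzero weight after conditioning:
  (U=0, V=0, X=0, W=0, Z=1, Y=1) weight 9/2695
  (U=0, V=0, X=0, W=0, Z=1, Y=2) weight 9/2695
  (U=0, V=0, X=0, W=0, Z=1, Y=3) weight 9/2695
  (U=0, V=0, X=0, W=0, Z=1, Y=4) weight 9/2695
  (U=0, V=0, X=0, W=1, Z=1, Y=1) weight 9/5390
  (U=0, V=0, X=0, W=1, Z=1, Y=2) weight 9/5390
  (U=0, V=0, X=0, W=1, Z=1, Y=3) weight 9/5390
  (U=0, V=0, X=0, W=1, Z=1, Y=4) weight 9/5390
  (U=0, V=1, X=0, W=0, Z=0, Y=1) weight 6/2695
  … 111 more
Group by Z:
  weight(Z=0) = 4/77
  weight(Z=1) = 18/77
Total weight = 4/77 + 18/77 = 2/7
P(Z=0 | obs) = 4/77 / 2/7 = 2/11
P(Z=1 | obs) = 18/77 / 2/7 = 9/11

P(Z=0) = 2/11, P(Z=1) = 9/11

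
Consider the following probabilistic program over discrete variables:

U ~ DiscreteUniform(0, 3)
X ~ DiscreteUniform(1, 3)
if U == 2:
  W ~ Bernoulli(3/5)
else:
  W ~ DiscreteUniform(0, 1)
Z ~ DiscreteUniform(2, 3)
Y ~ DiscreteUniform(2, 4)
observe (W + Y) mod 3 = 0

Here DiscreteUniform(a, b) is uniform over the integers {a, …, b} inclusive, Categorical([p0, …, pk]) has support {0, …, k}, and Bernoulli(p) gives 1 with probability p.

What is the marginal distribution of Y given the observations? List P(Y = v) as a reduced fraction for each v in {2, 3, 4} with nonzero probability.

Enumerate traces; 48 have nonzero weight after conditioning:
  (U=0, X=1, W=0, Z=2, Y=3) weight 1/144
  (U=0, X=1, W=0, Z=3, Y=3) weight 1/144
  (U=0, X=1, W=1, Z=2, Y=2) weight 1/144
  (U=0, X=1, W=1, Z=3, Y=2) weight 1/144
  (U=0, X=2, W=0, Z=2, Y=3) weight 1/144
  (U=0, X=2, W=0, Z=3, Y=3) weight 1/144
  (U=0, X=2, W=1, Z=2, Y=2) weight 1/144
  (U=0, X=2, W=1, Z=3, Y=2) weight 1/144
  … 40 more
Group by Y:
  weight(Y=2) = 7/40
  weight(Y=3) = 19/120
Total weight = 7/40 + 19/120 = 1/3
P(Y=2 | obs) = 7/40 / 1/3 = 21/40
P(Y=3 | obs) = 19/120 / 1/3 = 19/40

P(Y=2) = 21/40, P(Y=3) = 19/40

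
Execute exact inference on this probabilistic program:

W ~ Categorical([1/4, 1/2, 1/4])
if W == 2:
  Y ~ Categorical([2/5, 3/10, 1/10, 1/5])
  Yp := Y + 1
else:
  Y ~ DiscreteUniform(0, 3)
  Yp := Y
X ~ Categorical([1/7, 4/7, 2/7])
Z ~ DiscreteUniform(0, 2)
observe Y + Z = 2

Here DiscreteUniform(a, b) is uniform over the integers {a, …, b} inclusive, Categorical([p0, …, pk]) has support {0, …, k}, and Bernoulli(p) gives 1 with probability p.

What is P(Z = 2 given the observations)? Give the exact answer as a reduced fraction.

Enumerate traces; 27 have nonzero weight after conditioning:
  (W=0, Y=0, X=0, Z=2) weight 1/336
  (W=0, Y=0, X=1, Z=2) weight 1/84
  (W=0, Y=0, X=2, Z=2) weight 1/168
  (W=0, Y=1, X=0, Z=1) weight 1/336
  (W=0, Y=1, X=1, Z=1) weight 1/84
  (W=0, Y=1, X=2, Z=1) weight 1/168
  (W=0, Y=2, X=0, Z=0) weight 1/336
  (W=0, Y=2, X=1, Z=0) weight 1/84
  … 19 more
Group by Z:
  weight(Z=0) = 17/240
  weight(Z=1) = 7/80
  weight(Z=2) = 23/240
Total weight = 17/240 + 7/80 + 23/240 = 61/240
P(Z=0 | obs) = 17/240 / 61/240 = 17/61
P(Z=1 | obs) = 7/80 / 61/240 = 21/61
P(Z=2 | obs) = 23/240 / 61/240 = 23/61

P(Z = 2 | obs) = 23/61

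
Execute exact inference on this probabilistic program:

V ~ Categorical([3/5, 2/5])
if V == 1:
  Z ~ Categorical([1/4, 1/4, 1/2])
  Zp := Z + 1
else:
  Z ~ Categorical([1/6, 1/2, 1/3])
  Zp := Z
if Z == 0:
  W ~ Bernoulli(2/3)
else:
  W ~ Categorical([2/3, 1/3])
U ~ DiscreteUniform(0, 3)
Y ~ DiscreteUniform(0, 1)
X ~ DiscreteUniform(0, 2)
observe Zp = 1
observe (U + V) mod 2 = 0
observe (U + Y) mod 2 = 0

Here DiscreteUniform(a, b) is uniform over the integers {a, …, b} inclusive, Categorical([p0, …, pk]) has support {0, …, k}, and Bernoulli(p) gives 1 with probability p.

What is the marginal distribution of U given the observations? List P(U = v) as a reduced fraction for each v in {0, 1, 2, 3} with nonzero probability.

P(U=0) = 3/8, P(U=1) = 1/8, P(U=2) = 3/8, P(U=3) = 1/8

Enumerate traces; 24 have nonzero weight after conditioning:
  (V=0, Z=1, W=0, U=0, Y=0, X=0) weight 1/120
  (V=0, Z=1, W=0, U=0, Y=0, X=1) weight 1/120
  (V=0, Z=1, W=0, U=0, Y=0, X=2) weight 1/120
  (V=0, Z=1, W=0, U=2, Y=0, X=0) weight 1/120
  (V=0, Z=1, W=0, U=2, Y=0, X=1) weight 1/120
  (V=0, Z=1, W=0, U=2, Y=0, X=2) weight 1/120
  (V=0, Z=1, W=1, U=0, Y=0, X=0) weight 1/240
  (V=0, Z=1, W=1, U=0, Y=0, X=1) weight 1/240
  (V=1, Z=0, W=0, U=1, Y=1, X=0) weight 1/720
  (V=1, Z=0, W=0, U=3, Y=1, X=0) weight 1/720
  … 14 more
Group by U:
  weight(U=0) = 3/80
  weight(U=1) = 1/80
  weight(U=2) = 3/80
  weight(U=3) = 1/80
Total weight = 3/80 + 1/80 + 3/80 + 1/80 = 1/10
P(U=0 | obs) = 3/80 / 1/10 = 3/8
P(U=1 | obs) = 1/80 / 1/10 = 1/8
P(U=2 | obs) = 3/80 / 1/10 = 3/8
P(U=3 | obs) = 1/80 / 1/10 = 1/8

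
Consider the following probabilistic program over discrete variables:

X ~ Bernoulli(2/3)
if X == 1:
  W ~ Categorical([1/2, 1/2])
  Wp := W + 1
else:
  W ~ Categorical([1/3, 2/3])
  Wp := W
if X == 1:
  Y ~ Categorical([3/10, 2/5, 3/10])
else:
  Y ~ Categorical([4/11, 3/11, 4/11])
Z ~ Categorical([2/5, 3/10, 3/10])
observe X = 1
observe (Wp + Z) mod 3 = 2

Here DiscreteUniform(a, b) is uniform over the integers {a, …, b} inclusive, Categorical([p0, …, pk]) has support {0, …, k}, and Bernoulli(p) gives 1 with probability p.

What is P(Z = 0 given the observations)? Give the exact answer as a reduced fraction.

P(Z = 0 | obs) = 4/7

Enumerate traces; 6 have nonzero weight after conditioning:
  (X=1, W=0, Y=0, Z=1) weight 3/100
  (X=1, W=0, Y=1, Z=1) weight 1/25
  (X=1, W=0, Y=2, Z=1) weight 3/100
  (X=1, W=1, Y=0, Z=0) weight 1/25
  (X=1, W=1, Y=1, Z=0) weight 4/75
  (X=1, W=1, Y=2, Z=0) weight 1/25
Group by Z:
  weight(Z=0) = 2/15
  weight(Z=1) = 1/10
Total weight = 2/15 + 1/10 = 7/30
P(Z=0 | obs) = 2/15 / 7/30 = 4/7
P(Z=1 | obs) = 1/10 / 7/30 = 3/7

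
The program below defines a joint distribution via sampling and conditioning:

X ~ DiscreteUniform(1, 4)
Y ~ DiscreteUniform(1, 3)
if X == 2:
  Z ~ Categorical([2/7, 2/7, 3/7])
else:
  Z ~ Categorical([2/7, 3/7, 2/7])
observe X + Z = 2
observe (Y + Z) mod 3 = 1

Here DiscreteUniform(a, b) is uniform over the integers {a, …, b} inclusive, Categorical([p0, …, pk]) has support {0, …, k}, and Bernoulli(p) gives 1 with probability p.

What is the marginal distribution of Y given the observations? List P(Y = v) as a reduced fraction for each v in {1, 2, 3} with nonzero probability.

P(Y=1) = 2/5, P(Y=3) = 3/5

Enumerate traces; 2 have nonzero weight after conditioning:
  (X=1, Y=3, Z=1) weight 1/28
  (X=2, Y=1, Z=0) weight 1/42
Group by Y:
  weight(Y=1) = 1/42
  weight(Y=3) = 1/28
Total weight = 1/42 + 1/28 = 5/84
P(Y=1 | obs) = 1/42 / 5/84 = 2/5
P(Y=3 | obs) = 1/28 / 5/84 = 3/5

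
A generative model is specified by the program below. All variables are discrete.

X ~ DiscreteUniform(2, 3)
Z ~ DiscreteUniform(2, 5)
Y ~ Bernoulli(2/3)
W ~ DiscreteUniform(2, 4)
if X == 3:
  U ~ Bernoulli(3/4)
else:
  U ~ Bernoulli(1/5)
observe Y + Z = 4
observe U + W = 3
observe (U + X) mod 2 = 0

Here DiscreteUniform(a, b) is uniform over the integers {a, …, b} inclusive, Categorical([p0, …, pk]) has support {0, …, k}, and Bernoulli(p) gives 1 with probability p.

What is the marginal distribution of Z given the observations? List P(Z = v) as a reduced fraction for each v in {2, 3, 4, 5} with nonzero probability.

Enumerate traces; 4 have nonzero weight after conditioning:
  (X=2, Z=3, Y=1, W=3, U=0) weight 1/45
  (X=2, Z=4, Y=0, W=3, U=0) weight 1/90
  (X=3, Z=3, Y=1, W=2, U=1) weight 1/48
  (X=3, Z=4, Y=0, W=2, U=1) weight 1/96
Group by Z:
  weight(Z=3) = 31/720
  weight(Z=4) = 31/1440
Total weight = 31/720 + 31/1440 = 31/480
P(Z=3 | obs) = 31/720 / 31/480 = 2/3
P(Z=4 | obs) = 31/1440 / 31/480 = 1/3

P(Z=3) = 2/3, P(Z=4) = 1/3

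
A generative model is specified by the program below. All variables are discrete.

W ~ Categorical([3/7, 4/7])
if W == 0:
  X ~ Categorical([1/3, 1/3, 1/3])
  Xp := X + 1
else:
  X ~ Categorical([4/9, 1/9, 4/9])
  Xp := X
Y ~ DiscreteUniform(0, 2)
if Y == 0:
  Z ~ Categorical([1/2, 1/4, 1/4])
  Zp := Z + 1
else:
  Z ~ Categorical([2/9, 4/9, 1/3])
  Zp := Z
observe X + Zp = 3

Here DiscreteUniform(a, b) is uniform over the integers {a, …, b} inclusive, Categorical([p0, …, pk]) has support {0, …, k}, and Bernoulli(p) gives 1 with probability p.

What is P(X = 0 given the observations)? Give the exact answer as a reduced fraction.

P(X = 0 | obs) = 225/1904

Enumerate traces; 14 have nonzero weight after conditioning:
  (W=0, X=0, Y=0, Z=2) weight 1/84
  (W=0, X=1, Y=0, Z=1) weight 1/84
  (W=0, X=1, Y=1, Z=2) weight 1/63
  (W=0, X=1, Y=2, Z=2) weight 1/63
  (W=0, X=2, Y=0, Z=0) weight 1/42
  (W=0, X=2, Y=1, Z=1) weight 4/189
  (W=0, X=2, Y=2, Z=1) weight 4/189
  (W=1, X=0, Y=0, Z=2) weight 4/189
  … 6 more
Group by X:
  weight(X=0) = 25/756
  weight(X=1) = 143/2268
  weight(X=2) = 625/3402
Total weight = 25/756 + 143/2268 + 625/3402 = 68/243
P(X=0 | obs) = 25/756 / 68/243 = 225/1904
P(X=1 | obs) = 143/2268 / 68/243 = 429/1904
P(X=2 | obs) = 625/3402 / 68/243 = 625/952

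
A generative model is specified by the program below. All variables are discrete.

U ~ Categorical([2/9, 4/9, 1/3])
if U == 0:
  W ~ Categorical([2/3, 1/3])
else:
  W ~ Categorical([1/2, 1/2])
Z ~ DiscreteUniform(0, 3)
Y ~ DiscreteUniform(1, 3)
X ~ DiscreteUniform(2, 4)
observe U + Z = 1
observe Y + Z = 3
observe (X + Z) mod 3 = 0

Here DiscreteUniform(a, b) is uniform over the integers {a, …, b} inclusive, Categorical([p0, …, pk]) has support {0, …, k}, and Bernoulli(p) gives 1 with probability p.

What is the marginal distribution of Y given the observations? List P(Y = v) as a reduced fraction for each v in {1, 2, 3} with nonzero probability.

P(Y=2) = 1/3, P(Y=3) = 2/3

Enumerate traces; 4 have nonzero weight after conditioning:
  (U=0, W=0, Z=1, Y=2, X=2) weight 1/243
  (U=0, W=1, Z=1, Y=2, X=2) weight 1/486
  (U=1, W=0, Z=0, Y=3, X=3) weight 1/162
  (U=1, W=1, Z=0, Y=3, X=3) weight 1/162
Group by Y:
  weight(Y=2) = 1/162
  weight(Y=3) = 1/81
Total weight = 1/162 + 1/81 = 1/54
P(Y=2 | obs) = 1/162 / 1/54 = 1/3
P(Y=3 | obs) = 1/81 / 1/54 = 2/3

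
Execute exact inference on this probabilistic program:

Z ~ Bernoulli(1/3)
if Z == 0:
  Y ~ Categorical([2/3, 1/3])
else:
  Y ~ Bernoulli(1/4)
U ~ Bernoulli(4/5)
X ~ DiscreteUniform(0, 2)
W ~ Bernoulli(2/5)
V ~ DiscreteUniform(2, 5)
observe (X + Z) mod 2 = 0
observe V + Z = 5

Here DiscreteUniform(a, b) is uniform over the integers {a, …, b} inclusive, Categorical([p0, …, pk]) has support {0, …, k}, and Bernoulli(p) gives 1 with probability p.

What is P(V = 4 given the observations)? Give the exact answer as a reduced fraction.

Enumerate traces; 24 have nonzero weight after conditioning:
  (Z=0, Y=0, U=0, X=0, W=0, V=5) weight 1/225
  (Z=0, Y=0, U=0, X=0, W=1, V=5) weight 2/675
  (Z=0, Y=0, U=0, X=2, W=0, V=5) weight 1/225
  (Z=0, Y=0, U=0, X=2, W=1, V=5) weight 2/675
  (Z=0, Y=0, U=1, X=0, W=0, V=5) weight 4/225
  (Z=0, Y=0, U=1, X=0, W=1, V=5) weight 8/675
  (Z=0, Y=0, U=1, X=2, W=0, V=5) weight 4/225
  (Z=0, Y=0, U=1, X=2, W=1, V=5) weight 8/675
  (Z=1, Y=0, U=0, X=1, W=0, V=4) weight 1/400
  … 15 more
Group by V:
  weight(V=4) = 1/36
  weight(V=5) = 1/9
Total weight = 1/36 + 1/9 = 5/36
P(V=4 | obs) = 1/36 / 5/36 = 1/5
P(V=5 | obs) = 1/9 / 5/36 = 4/5

P(V = 4 | obs) = 1/5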